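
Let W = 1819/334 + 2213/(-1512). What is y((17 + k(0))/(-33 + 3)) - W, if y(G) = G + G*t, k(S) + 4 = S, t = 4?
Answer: -1552685/252504 ≈ -6.1491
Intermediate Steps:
k(S) = -4 + S
W = 1005593/252504 (W = 1819*(1/334) + 2213*(-1/1512) = 1819/334 - 2213/1512 = 1005593/252504 ≈ 3.9825)
y(G) = 5*G (y(G) = G + G*4 = G + 4*G = 5*G)
y((17 + k(0))/(-33 + 3)) - W = 5*((17 + (-4 + 0))/(-33 + 3)) - 1*1005593/252504 = 5*((17 - 4)/(-30)) - 1005593/252504 = 5*(13*(-1/30)) - 1005593/252504 = 5*(-13/30) - 1005593/252504 = -13/6 - 1005593/252504 = -1552685/252504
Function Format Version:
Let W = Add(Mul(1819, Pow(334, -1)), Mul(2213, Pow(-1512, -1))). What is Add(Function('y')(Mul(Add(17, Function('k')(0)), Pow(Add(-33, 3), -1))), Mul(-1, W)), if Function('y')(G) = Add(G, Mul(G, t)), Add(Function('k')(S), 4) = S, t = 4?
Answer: Rational(-1552685, 252504) ≈ -6.1491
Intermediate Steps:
Function('k')(S) = Add(-4, S)
W = Rational(1005593, 252504) (W = Add(Mul(1819, Rational(1, 334)), Mul(2213, Rational(-1, 1512))) = Add(Rational(1819, 334), Rational(-2213, 1512)) = Rational(1005593, 252504) ≈ 3.9825)
Function('y')(G) = Mul(5, G) (Function('y')(G) = Add(G, Mul(G, 4)) = Add(G, Mul(4, G)) = Mul(5, G))
Add(Function('y')(Mul(Add(17, Function('k')(0)), Pow(Add(-33, 3), -1))), Mul(-1, W)) = Add(Mul(5, Mul(Add(17, Add(-4, 0)), Pow(Add(-33, 3), -1))), Mul(-1, Rational(1005593, 252504))) = Add(Mul(5, Mul(Add(17, -4), Pow(-30, -1))), Rational(-1005593, 252504)) = Add(Mul(5, Mul(13, Rational(-1, 30))), Rational(-1005593, 252504)) = Add(Mul(5, Rational(-13, 30)), Rational(-1005593, 252504)) = Add(Rational(-13, 6), Rational(-1005593, 252504)) = Rational(-1552685, 252504)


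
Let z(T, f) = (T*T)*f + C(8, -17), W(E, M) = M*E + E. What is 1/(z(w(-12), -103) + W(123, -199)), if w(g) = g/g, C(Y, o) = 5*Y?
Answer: -1/24417 ≈ -4.0955e-5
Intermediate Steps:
W(E, M) = E + E*M (W(E, M) = E*M + E = E + E*M)
w(g) = 1
z(T, f) = 40 + f*T² (z(T, f) = (T*T)*f + 5*8 = T²*f + 40 = f*T² + 40 = 40 + f*T²)
1/(z(w(-12), -103) + W(123, -199)) = 1/((40 - 103*1²) + 123*(1 - 199)) = 1/((40 - 103*1) + 123*(-198)) = 1/((40 - 103) - 24354) = 1/(-63 - 24354) = 1/(-24417) = -1/24417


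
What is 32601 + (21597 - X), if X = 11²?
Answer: 54077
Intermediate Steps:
X = 121
32601 + (21597 - X) = 32601 + (21597 - 1*121) = 32601 + (21597 - 121) = 32601 + 21476 = 54077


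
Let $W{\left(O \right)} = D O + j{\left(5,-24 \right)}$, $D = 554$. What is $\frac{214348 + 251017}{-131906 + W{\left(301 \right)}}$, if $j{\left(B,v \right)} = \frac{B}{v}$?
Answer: $\frac{11168760}{836347} \approx 13.354$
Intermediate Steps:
$W{\left(O \right)} = - \frac{5}{24} + 554 O$ ($W{\left(O \right)} = 554 O + \frac{5}{-24} = 554 O + 5 \left(- \frac{1}{24}\right) = 554 O - \frac{5}{24} = - \frac{5}{24} + 554 O$)
$\frac{214348 + 251017}{-131906 + W{\left(301 \right)}} = \frac{214348 + 251017}{-131906 + \left(- \frac{5}{24} + 554 \cdot 301\right)} = \frac{465365}{-131906 + \left(- \frac{5}{24} + 166754\right)} = \frac{465365}{-131906 + \frac{4002091}{24}} = \frac{465365}{\frac{836347}{24}} = 465365 \cdot \frac{24}{836347} = \frac{11168760}{836347}$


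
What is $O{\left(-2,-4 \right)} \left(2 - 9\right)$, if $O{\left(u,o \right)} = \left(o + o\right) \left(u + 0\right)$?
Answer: $-112$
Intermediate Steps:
$O{\left(u,o \right)} = 2 o u$
$O{\left(-2,-4 \right)} \left(2 - 9\right) = 2 \left(-4\right) \left(-2\right) \left(2 - 9\right) = 16 \left(-7\right) = -112$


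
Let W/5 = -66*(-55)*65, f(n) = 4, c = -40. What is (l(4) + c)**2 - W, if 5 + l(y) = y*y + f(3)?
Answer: -1179125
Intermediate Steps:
l(y) = -1 + y**2 (l(y) = -5 + (y*y + 4) = -5 + (y**2 + 4) = -5 + (4 + y**2) = -1 + y**2)
W = 1179750 (W = 5*(-66*(-55)*65) = 5*(3630*65) = 5*235950 = 1179750)
(l(4) + c)**2 - W = ((-1 + 4**2) - 40)**2 - 1*1179750 = ((-1 + 16) - 40)**2 - 1179750 = (15 - 40)**2 - 1179750 = (-25)**2 - 1179750 = 625 - 1179750 = -1179125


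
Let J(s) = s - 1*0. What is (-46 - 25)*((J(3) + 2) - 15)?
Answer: 710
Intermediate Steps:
J(s) = s (J(s) = s + 0 = s)
(-46 - 25)*((J(3) + 2) - 15) = (-46 - 25)*((3 + 2) - 15) = -71*(5 - 15) = -71*(-10) = 710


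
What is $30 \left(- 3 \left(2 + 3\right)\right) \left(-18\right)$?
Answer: $8100$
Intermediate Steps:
$30 \left(- 3 \left(2 + 3\right)\right) \left(-18\right) = 30 \left(\left(-3\right) 5\right) \left(-18\right) = 30 \left(-15\right) \left(-18\right) = \left(-450\right) \left(-18\right) = 8100$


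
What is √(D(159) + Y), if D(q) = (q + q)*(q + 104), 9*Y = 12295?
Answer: √765001/3 ≈ 291.55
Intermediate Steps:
Y = 12295/9 (Y = (⅑)*12295 = 12295/9 ≈ 1366.1)
D(q) = 2*q*(104 + q) (D(q) = (2*q)*(104 + q) = 2*q*(104 + q))
√(D(159) + Y) = √(2*159*(104 + 159) + 12295/9) = √(2*159*263 + 12295/9) = √(83634 + 12295/9) = √(765001/9) = √765001/3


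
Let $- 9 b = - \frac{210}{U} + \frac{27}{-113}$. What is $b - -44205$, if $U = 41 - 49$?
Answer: $\frac{59938061}{1356} \approx 44202.0$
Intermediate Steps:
$U = -8$ ($U = 41 - 49 = -8$)
$b = - \frac{3919}{1356}$ ($b = - \frac{- \frac{210}{-8} + \frac{27}{-113}}{9} = - \frac{\left(-210\right) \left(- \frac{1}{8}\right) + 27 \left(- \frac{1}{113}\right)}{9} = - \frac{\frac{105}{4} - \frac{27}{113}}{9} = \left(- \frac{1}{9}\right) \frac{11757}{452} = - \frac{3919}{1356} \approx -2.8901$)
$b - -44205 = - \frac{3919}{1356} - -44205 = - \frac{3919}{1356} + 44205 = \frac{59938061}{1356}$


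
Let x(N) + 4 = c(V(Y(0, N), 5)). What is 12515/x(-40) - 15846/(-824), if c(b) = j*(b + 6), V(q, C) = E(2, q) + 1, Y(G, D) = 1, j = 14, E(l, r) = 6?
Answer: 3283237/36668 ≈ 89.540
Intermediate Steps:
V(q, C) = 7 (V(q, C) = 6 + 1 = 7)
c(b) = 84 + 14*b (c(b) = 14*(b + 6) = 14*(6 + b) = 84 + 14*b)
x(N) = 178 (x(N) = -4 + (84 + 14*7) = -4 + (84 + 98) = -4 + 182 = 178)
12515/x(-40) - 15846/(-824) = 12515/178 - 15846/(-824) = 12515*(1/178) - 15846*(-1/824) = 12515/178 + 7923/412 = 3283237/36668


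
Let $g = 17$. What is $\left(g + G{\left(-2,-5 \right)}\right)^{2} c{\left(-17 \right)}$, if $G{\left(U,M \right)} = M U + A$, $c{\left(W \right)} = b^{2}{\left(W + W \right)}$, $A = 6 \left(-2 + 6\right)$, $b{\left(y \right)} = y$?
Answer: $3006756$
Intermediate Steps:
$A = 24$ ($A = 6 \cdot 4 = 24$)
$c{\left(W \right)} = 4 W^{2}$ ($c{\left(W \right)} = \left(W + W\right)^{2} = \left(2 W\right)^{2} = 4 W^{2}$)
$G{\left(U,M \right)} = 24 + M U$ ($G{\left(U,M \right)} = M U + 24 = 24 + M U$)
$\left(g + G{\left(-2,-5 \right)}\right)^{2} c{\left(-17 \right)} = \left(17 + \left(24 - -10\right)\right)^{2} \cdot 4 \left(-17\right)^{2} = \left(17 + \left(24 + 10\right)\right)^{2} \cdot 4 \cdot 289 = \left(17 + 34\right)^{2} \cdot 1156 = 51^{2} \cdot 1156 = 2601 \cdot 1156 = 3006756$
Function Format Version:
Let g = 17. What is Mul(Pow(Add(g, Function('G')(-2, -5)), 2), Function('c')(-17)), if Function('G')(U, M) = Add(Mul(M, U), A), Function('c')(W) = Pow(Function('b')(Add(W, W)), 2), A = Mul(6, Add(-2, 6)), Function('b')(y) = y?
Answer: 3006756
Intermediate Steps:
A = 24 (A = Mul(6, 4) = 24)
Function('c')(W) = Mul(4, Pow(W, 2)) (Function('c')(W) = Pow(Add(W, W), 2) = Pow(Mul(2, W), 2) = Mul(4, Pow(W, 2)))
Function('G')(U, M) = Add(24, Mul(M, U)) (Function('G')(U, M) = Add(Mul(M, U), 24) = Add(24, Mul(M, U)))
Mul(Pow(Add(g, Function('G')(-2, -5)), 2), Function('c')(-17)) = Mul(Pow(Add(17, Add(24, Mul(-5, -2))), 2), Mul(4, Pow(-17, 2))) = Mul(Pow(Add(17, Add(24, 10)), 2), Mul(4, 289)) = Mul(Pow(Add(17, 34), 2), 1156) = Mul(Pow(51, 2), 1156) = Mul(2601, 1156) = 3006756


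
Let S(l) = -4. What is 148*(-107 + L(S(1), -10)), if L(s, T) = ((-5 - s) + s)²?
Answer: -12136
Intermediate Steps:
L(s, T) = 25 (L(s, T) = (-5)² = 25)
148*(-107 + L(S(1), -10)) = 148*(-107 + 25) = 148*(-82) = -12136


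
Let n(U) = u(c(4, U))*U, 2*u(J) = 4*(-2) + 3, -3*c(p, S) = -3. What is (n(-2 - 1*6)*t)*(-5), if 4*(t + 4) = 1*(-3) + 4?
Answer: 375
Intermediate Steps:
c(p, S) = 1 (c(p, S) = -1/3*(-3) = 1)
u(J) = -5/2 (u(J) = (4*(-2) + 3)/2 = (-8 + 3)/2 = (1/2)*(-5) = -5/2)
n(U) = -5*U/2
t = -15/4 (t = -4 + (1*(-3) + 4)/4 = -4 + (-3 + 4)/4 = -4 + (1/4)*1 = -4 + 1/4 = -15/4 ≈ -3.7500)
(n(-2 - 1*6)*t)*(-5) = (-5*(-2 - 1*6)/2*(-15/4))*(-5) = (-5*(-2 - 6)/2*(-15/4))*(-5) = (-5/2*(-8)*(-15/4))*(-5) = (20*(-15/4))*(-5) = -75*(-5) = 375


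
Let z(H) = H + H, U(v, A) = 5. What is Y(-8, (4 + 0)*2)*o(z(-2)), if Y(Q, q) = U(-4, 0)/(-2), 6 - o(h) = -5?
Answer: -55/2 ≈ -27.500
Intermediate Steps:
z(H) = 2*H
o(h) = 11 (o(h) = 6 - 1*(-5) = 6 + 5 = 11)
Y(Q, q) = -5/2 (Y(Q, q) = 5/(-2) = 5*(-½) = -5/2)
Y(-8, (4 + 0)*2)*o(z(-2)) = -5/2*11 = -55/2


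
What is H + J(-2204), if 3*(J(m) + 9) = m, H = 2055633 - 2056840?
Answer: -5852/3 ≈ -1950.7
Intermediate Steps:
H = -1207
J(m) = -9 + m/3
H + J(-2204) = -1207 + (-9 + (1/3)*(-2204)) = -1207 + (-9 - 2204/3) = -1207 - 2231/3 = -5852/3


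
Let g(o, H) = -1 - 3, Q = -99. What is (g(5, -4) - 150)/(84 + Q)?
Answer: 154/15 ≈ 10.267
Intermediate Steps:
g(o, H) = -4
(g(5, -4) - 150)/(84 + Q) = (-4 - 150)/(84 - 99) = -154/(-15) = -154*(-1/15) = 154/15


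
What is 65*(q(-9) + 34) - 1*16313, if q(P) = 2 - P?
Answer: -13388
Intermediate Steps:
65*(q(-9) + 34) - 1*16313 = 65*((2 - 1*(-9)) + 34) - 1*16313 = 65*((2 + 9) + 34) - 16313 = 65*(11 + 34) - 16313 = 65*45 - 16313 = 2925 - 16313 = -13388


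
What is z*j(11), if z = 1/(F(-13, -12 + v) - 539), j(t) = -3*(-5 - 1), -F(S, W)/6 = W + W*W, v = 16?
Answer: -18/659 ≈ -0.027314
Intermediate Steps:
F(S, W) = -6*W - 6*W**2 (F(S, W) = -6*(W + W*W) = -6*(W + W**2) = -6*W - 6*W**2)
j(t) = 18 (j(t) = -3*(-6) = 18)
z = -1/659 (z = 1/(-6*(-12 + 16)*(1 + (-12 + 16)) - 539) = 1/(-6*4*(1 + 4) - 539) = 1/(-6*4*5 - 539) = 1/(-120 - 539) = 1/(-659) = -1/659 ≈ -0.0015175)
z*j(11) = -1/659*18 = -18/659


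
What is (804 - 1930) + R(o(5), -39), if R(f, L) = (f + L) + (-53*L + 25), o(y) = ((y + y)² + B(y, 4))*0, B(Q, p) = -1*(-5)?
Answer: 927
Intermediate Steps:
B(Q, p) = 5
o(y) = 0 (o(y) = ((y + y)² + 5)*0 = ((2*y)² + 5)*0 = (4*y² + 5)*0 = (5 + 4*y²)*0 = 0)
R(f, L) = 25 + f - 52*L (R(f, L) = (L + f) + (25 - 53*L) = 25 + f - 52*L)
(804 - 1930) + R(o(5), -39) = (804 - 1930) + (25 + 0 - 52*(-39)) = -1126 + (25 + 0 + 2028) = -1126 + 2053 = 927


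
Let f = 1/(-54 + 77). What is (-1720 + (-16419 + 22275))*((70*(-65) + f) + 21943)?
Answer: 1654565440/23 ≈ 7.1938e+7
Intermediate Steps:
f = 1/23 ≈ 0.043478
(-1720 + (-16419 + 22275))*((70*(-65) + f) + 21943) = (-1720 + (-16419 + 22275))*((70*(-65) + 1/23) + 21943) = (-1720 + 5856)*((-4550 + 1/23) + 21943) = 4136*(-104649/23 + 21943) = 4136*(400040/23) = 1654565440/23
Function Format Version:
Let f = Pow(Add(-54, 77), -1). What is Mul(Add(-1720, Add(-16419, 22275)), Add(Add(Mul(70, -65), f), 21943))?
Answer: Rational(1654565440, 23) ≈ 7.1938e+7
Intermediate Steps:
f = Rational(1, 23) (f = Pow(23, -1) = Rational(1, 23) ≈ 0.043478)
Mul(Add(-1720, Add(-16419, 22275)), Add(Add(Mul(70, -65), f), 21943)) = Mul(Add(-1720, Add(-16419, 22275)), Add(Add(Mul(70, -65), Rational(1, 23)), 21943)) = Mul(Add(-1720, 5856), Add(Add(-4550, Rational(1, 23)), 21943)) = Mul(4136, Add(Rational(-104649, 23), 21943)) = Mul(4136, Rational(400040, 23)) = Rational(1654565440, 23)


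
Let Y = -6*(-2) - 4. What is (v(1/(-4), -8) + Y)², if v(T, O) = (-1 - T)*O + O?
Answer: 36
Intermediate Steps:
Y = 8 (Y = 12 - 4 = 8)
v(T, O) = O + O*(-1 - T) (v(T, O) = O*(-1 - T) + O = O + O*(-1 - T))
(v(1/(-4), -8) + Y)² = (-1*(-8)/(-4) + 8)² = (-1*(-8)*(-¼) + 8)² = (-2 + 8)² = 6² = 36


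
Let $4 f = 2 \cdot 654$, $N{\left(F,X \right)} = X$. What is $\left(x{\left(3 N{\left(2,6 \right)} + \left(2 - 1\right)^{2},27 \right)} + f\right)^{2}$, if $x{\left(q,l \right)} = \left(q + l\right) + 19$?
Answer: $153664$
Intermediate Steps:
$x{\left(q,l \right)} = 19 + l + q$ ($x{\left(q,l \right)} = \left(l + q\right) + 19 = 19 + l + q$)
$f = 327$ ($f = \frac{2 \cdot 654}{4} = \frac{1}{4} \cdot 1308 = 327$)
$\left(x{\left(3 N{\left(2,6 \right)} + \left(2 - 1\right)^{2},27 \right)} + f\right)^{2} = \left(\left(19 + 27 + \left(3 \cdot 6 + \left(2 - 1\right)^{2}\right)\right) + 327\right)^{2} = \left(\left(19 + 27 + \left(18 + 1^{2}\right)\right) + 327\right)^{2} = \left(\left(19 + 27 + \left(18 + 1\right)\right) + 327\right)^{2} = \left(\left(19 + 27 + 19\right) + 327\right)^{2} = \left(65 + 327\right)^{2} = 392^{2} = 153664$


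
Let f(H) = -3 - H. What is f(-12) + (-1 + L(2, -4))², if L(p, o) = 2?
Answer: 10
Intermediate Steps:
f(-12) + (-1 + L(2, -4))² = (-3 - 1*(-12)) + (-1 + 2)² = (-3 + 12) + 1² = 9 + 1 = 10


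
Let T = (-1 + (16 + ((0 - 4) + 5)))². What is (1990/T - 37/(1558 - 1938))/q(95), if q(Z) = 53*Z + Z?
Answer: 31903/20793600 ≈ 0.0015343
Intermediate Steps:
q(Z) = 54*Z
T = 256 (T = (-1 + (16 + (-4 + 5)))² = (-1 + (16 + 1))² = (-1 + 17)² = 16² = 256)
(1990/T - 37/(1558 - 1938))/q(95) = (1990/256 - 37/(1558 - 1938))/((54*95)) = (1990*(1/256) - 37/(-380))/5130 = (995/128 - 37*(-1/380))*(1/5130) = (995/128 + 37/380)*(1/5130) = (95709/12160)*(1/5130) = 31903/20793600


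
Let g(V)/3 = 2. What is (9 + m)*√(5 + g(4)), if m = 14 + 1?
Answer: 24*√11 ≈ 79.599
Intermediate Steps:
g(V) = 6 (g(V) = 3*2 = 6)
m = 15
(9 + m)*√(5 + g(4)) = (9 + 15)*√(5 + 6) = 24*√11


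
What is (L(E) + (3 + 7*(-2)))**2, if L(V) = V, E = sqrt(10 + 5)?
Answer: (11 - sqrt(15))**2 ≈ 50.794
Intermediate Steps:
E = sqrt(15) ≈ 3.8730
(L(E) + (3 + 7*(-2)))**2 = (sqrt(15) + (3 + 7*(-2)))**2 = (sqrt(15) + (3 - 14))**2 = (sqrt(15) - 11)**2 = (-11 + sqrt(15))**2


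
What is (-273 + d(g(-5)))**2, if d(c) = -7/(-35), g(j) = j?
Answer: 1860496/25 ≈ 74420.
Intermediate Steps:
d(c) = 1/5 (d(c) = -7*(-1/35) = 1/5)
(-273 + d(g(-5)))**2 = (-273 + 1/5)**2 = (-1364/5)**2 = 1860496/25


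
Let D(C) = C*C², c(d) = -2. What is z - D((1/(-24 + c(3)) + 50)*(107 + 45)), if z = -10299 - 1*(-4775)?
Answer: -962206387383652/2197 ≈ -4.3796e+11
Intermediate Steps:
D(C) = C³
z = -5524 (z = -10299 + 4775 = -5524)
z - D((1/(-24 + c(3)) + 50)*(107 + 45)) = -5524 - ((1/(-24 - 2) + 50)*(107 + 45))³ = -5524 - ((1/(-26) + 50)*152)³ = -5524 - ((-1/26 + 50)*152)³ = -5524 - ((1299/26)*152)³ = -5524 - (98724/13)³ = -5524 - 1*962206375247424/2197 = -5524 - 962206375247424/2197 = -962206387383652/2197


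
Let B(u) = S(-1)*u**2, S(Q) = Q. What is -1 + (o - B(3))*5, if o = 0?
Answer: 44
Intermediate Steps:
B(u) = -u**2
-1 + (o - B(3))*5 = -1 + (0 - (-1)*3**2)*5 = -1 + (0 - (-1)*9)*5 = -1 + (0 - 1*(-9))*5 = -1 + (0 + 9)*5 = -1 + 9*5 = -1 + 45 = 44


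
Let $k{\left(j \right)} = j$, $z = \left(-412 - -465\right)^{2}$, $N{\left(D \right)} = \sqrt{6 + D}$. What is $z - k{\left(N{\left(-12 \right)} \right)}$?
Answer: $2809 - i \sqrt{6} \approx 2809.0 - 2.4495 i$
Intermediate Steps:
$z = 2809$ ($z = \left(-412 + 465\right)^{2} = 53^{2} = 2809$)
$z - k{\left(N{\left(-12 \right)} \right)} = 2809 - \sqrt{6 - 12} = 2809 - \sqrt{-6} = 2809 - i \sqrt{6}$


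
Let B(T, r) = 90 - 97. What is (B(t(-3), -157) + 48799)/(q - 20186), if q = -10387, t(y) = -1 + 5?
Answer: -16264/10191 ≈ -1.5959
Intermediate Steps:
t(y) = 4
B(T, r) = -7
(B(t(-3), -157) + 48799)/(q - 20186) = (-7 + 48799)/(-10387 - 20186) = 48792/(-30573) = 48792*(-1/30573) = -16264/10191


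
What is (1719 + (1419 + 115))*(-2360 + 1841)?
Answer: -1688307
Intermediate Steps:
(1719 + (1419 + 115))*(-2360 + 1841) = (1719 + 1534)*(-519) = 3253*(-519) = -1688307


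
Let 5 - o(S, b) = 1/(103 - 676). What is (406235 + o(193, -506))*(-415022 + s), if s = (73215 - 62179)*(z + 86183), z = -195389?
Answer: -280637063379530198/573 ≈ -4.8977e+14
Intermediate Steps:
o(S, b) = 2866/573 (o(S, b) = 5 - 1/(103 - 676) = 5 - 1/(-573) = 5 - 1*(-1/573) = 5 + 1/573 = 2866/573)
s = -1205197416 (s = (73215 - 62179)*(-195389 + 86183) = 11036*(-109206) = -1205197416)
(406235 + o(193, -506))*(-415022 + s) = (406235 + 2866/573)*(-415022 - 1205197416) = (232775521/573)*(-1205612438) = -280637063379530198/573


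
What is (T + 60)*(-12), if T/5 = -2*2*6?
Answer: 720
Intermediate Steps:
T = -120 (T = 5*(-2*2*6) = 5*(-4*6) = 5*(-24) = -120)
(T + 60)*(-12) = (-120 + 60)*(-12) = -60*(-12) = 720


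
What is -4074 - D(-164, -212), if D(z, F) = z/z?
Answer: -4075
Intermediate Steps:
D(z, F) = 1
-4074 - D(-164, -212) = -4074 - 1*1 = -4074 - 1 = -4075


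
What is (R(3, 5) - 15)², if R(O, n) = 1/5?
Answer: 5476/25 ≈ 219.04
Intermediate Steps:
R(O, n) = ⅕
(R(3, 5) - 15)² = (⅕ - 15)² = (-74/5)² = 5476/25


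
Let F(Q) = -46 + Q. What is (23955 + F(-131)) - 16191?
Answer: 7587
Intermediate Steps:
(23955 + F(-131)) - 16191 = (23955 + (-46 - 131)) - 16191 = (23955 - 177) - 16191 = 23778 - 16191 = 7587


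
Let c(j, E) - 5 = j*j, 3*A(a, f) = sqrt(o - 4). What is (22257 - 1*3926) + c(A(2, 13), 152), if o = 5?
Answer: 165025/9 ≈ 18336.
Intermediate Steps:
A(a, f) = 1/3 (A(a, f) = sqrt(5 - 4)/3 = sqrt(1)/3 = (1/3)*1 = 1/3)
c(j, E) = 5 + j**2 (c(j, E) = 5 + j*j = 5 + j**2)
(22257 - 1*3926) + c(A(2, 13), 152) = (22257 - 1*3926) + (5 + (1/3)**2) = (22257 - 3926) + (5 + 1/9) = 18331 + 46/9 = 165025/9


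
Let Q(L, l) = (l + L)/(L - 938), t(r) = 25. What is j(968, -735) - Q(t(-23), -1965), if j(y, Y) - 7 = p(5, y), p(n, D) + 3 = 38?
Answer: 36406/913 ≈ 39.875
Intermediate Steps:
p(n, D) = 35 (p(n, D) = -3 + 38 = 35)
j(y, Y) = 42 (j(y, Y) = 7 + 35 = 42)
Q(L, l) = (L + l)/(-938 + L)
j(968, -735) - Q(t(-23), -1965) = 42 - (25 - 1965)/(-938 + 25) = 42 - (-1940)/(-913) = 42 - (-1)*(-1940)/913 = 42 - 1*1940/913 = 42 - 1940/913 = 36406/913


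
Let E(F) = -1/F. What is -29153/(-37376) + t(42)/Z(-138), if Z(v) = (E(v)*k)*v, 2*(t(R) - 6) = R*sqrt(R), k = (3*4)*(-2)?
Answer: 38497/37376 + 7*sqrt(42)/8 ≈ 6.7006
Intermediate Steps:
k = -24 (k = 12*(-2) = -24)
t(R) = 6 + R**(3/2)/2 (t(R) = 6 + (R*sqrt(R))/2 = 6 + R**(3/2)/2)
Z(v) = 24 (Z(v) = (-1/v*(-24))*v = (24/v)*v = 24)
-29153/(-37376) + t(42)/Z(-138) = -29153/(-37376) + (6 + 42**(3/2)/2)/24 = -29153*(-1/37376) + (6 + (42*sqrt(42))/2)*(1/24) = 29153/37376 + (6 + 21*sqrt(42))*(1/24) = 29153/37376 + (1/4 + 7*sqrt(42)/8) = 38497/37376 + 7*sqrt(42)/8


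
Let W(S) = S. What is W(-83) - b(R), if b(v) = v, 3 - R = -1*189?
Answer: -275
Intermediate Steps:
R = 192 (R = 3 - (-1)*189 = 3 - 1*(-189) = 3 + 189 = 192)
W(-83) - b(R) = -83 - 1*192 = -83 - 192 = -275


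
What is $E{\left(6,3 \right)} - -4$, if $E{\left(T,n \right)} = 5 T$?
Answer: $34$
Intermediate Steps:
$E{\left(6,3 \right)} - -4 = 5 \cdot 6 - -4 = 30 + 4 = 34$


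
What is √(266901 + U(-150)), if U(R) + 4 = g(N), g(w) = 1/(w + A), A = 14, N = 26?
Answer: 9*√1318010/20 ≈ 516.62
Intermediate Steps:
g(w) = 1/(14 + w) (g(w) = 1/(w + 14) = 1/(14 + w))
U(R) = -159/40 (U(R) = -4 + 1/(14 + 26) = -4 + 1/40 = -159/40)
√(266901 + U(-150)) = √(266901 - 159/40) = √(10675881/40) = 9*√1318010/20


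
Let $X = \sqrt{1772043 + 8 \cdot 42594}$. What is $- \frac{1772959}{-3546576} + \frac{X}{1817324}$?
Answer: $\frac{1772959}{3546576} + \frac{3 \sqrt{234755}}{1817324} \approx 0.50071$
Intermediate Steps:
$X = 3 \sqrt{234755}$ ($X = \sqrt{1772043 + 340752} = \sqrt{2112795} = 3 \sqrt{234755} \approx 1453.5$)
$- \frac{1772959}{-3546576} + \frac{X}{1817324} = - \frac{1772959}{-3546576} + \frac{3 \sqrt{234755}}{1817324} = \left(-1772959\right) \left(- \frac{1}{3546576}\right) + 3 \sqrt{234755} \cdot \frac{1}{1817324} = \frac{1772959}{3546576} + \frac{3 \sqrt{234755}}{1817324}$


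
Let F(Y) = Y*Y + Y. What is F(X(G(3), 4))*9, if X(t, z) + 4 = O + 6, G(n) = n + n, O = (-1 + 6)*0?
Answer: 54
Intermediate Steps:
O = 0 (O = 5*0 = 0)
G(n) = 2*n
X(t, z) = 2 (X(t, z) = -4 + (0 + 6) = -4 + 6 = 2)
F(Y) = Y + Y² (F(Y) = Y² + Y = Y + Y²)
F(X(G(3), 4))*9 = (2*(1 + 2))*9 = (2*3)*9 = 6*9 = 54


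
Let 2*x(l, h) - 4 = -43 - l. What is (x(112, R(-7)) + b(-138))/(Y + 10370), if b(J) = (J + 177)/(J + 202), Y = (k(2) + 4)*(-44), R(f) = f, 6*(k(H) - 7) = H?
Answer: -14379/1895296 ≈ -0.0075867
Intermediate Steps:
k(H) = 7 + H/6
x(l, h) = -39/2 - l/2 (x(l, h) = 2 + (-43 - l)/2 = 2 + (-43/2 - l/2) = -39/2 - l/2)
Y = -1496/3 (Y = ((7 + (⅙)*2) + 4)*(-44) = ((7 + ⅓) + 4)*(-44) = (22/3 + 4)*(-44) = (34/3)*(-44) = -1496/3 ≈ -498.67)
b(J) = (177 + J)/(202 + J)
(x(112, R(-7)) + b(-138))/(Y + 10370) = ((-39/2 - ½*112) + (177 - 138)/(202 - 138))/(-1496/3 + 10370) = ((-39/2 - 56) + 39/64)/(29614/3) = (-151/2 + (1/64)*39)*(3/29614) = (-151/2 + 39/64)*(3/29614) = -4793/64*3/29614 = -14379/1895296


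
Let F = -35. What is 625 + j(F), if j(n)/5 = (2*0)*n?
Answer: 625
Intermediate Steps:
j(n) = 0 (j(n) = 5*((2*0)*n) = 5*(0*n) = 5*0 = 0)
625 + j(F) = 625 + 0 = 625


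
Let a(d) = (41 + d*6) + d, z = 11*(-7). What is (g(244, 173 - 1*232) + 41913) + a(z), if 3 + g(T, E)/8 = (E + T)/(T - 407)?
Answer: 6745253/163 ≈ 41382.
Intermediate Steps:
g(T, E) = -24 + 8*(E + T)/(-407 + T) (g(T, E) = -24 + 8*((E + T)/(T - 407)) = -24 + 8*((E + T)/(-407 + T)) = -24 + 8*(E + T)/(-407 + T))
z = -77
a(d) = 41 + 7*d (a(d) = (41 + 6*d) + d = 41 + 7*d)
(g(244, 173 - 1*232) + 41913) + a(z) = (8*(1221 + (173 - 1*232) - 2*244)/(-407 + 244) + 41913) + (41 + 7*(-77)) = (8*(1221 + (173 - 232) - 488)/(-163) + 41913) + (41 - 539) = (8*(-1/163)*(1221 - 59 - 488) + 41913) - 498 = (8*(-1/163)*674 + 41913) - 498 = (-5392/163 + 41913) - 498 = 6826427/163 - 498 = 6745253/163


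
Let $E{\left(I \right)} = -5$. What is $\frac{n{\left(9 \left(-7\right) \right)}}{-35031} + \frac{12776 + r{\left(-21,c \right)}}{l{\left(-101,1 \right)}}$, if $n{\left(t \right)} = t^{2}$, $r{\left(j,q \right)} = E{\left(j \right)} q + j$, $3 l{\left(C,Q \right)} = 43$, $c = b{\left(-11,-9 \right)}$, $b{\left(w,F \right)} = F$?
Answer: $\frac{448339911}{502111} \approx 892.91$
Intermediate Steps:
$c = -9$
$l{\left(C,Q \right)} = \frac{43}{3}$ ($l{\left(C,Q \right)} = \frac{1}{3} \cdot 43 = \frac{43}{3}$)
$r{\left(j,q \right)} = j - 5 q$ ($r{\left(j,q \right)} = - 5 q + j = j - 5 q$)
$\frac{n{\left(9 \left(-7\right) \right)}}{-35031} + \frac{12776 + r{\left(-21,c \right)}}{l{\left(-101,1 \right)}} = \frac{\left(9 \left(-7\right)\right)^{2}}{-35031} + \frac{12776 - -24}{\frac{43}{3}} = \left(-63\right)^{2} \left(- \frac{1}{35031}\right) + \left(12776 + \left(-21 + 45\right)\right) \frac{3}{43} = 3969 \left(- \frac{1}{35031}\right) + \left(12776 + 24\right) \frac{3}{43} = - \frac{1323}{11677} + 12800 \cdot \frac{3}{43} = - \frac{1323}{11677} + \frac{38400}{43} = \frac{448339911}{502111}$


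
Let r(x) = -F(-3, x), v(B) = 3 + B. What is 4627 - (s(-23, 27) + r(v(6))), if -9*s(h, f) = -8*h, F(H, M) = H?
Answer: 41800/9 ≈ 4644.4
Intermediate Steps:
s(h, f) = 8*h/9 (s(h, f) = -(-8)*h/9 = 8*h/9)
r(x) = 3 (r(x) = -1*(-3) = 3)
4627 - (s(-23, 27) + r(v(6))) = 4627 - ((8/9)*(-23) + 3) = 4627 - (-184/9 + 3) = 4627 - 1*(-157/9) = 4627 + 157/9 = 41800/9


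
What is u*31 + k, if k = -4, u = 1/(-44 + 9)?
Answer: -171/35 ≈ -4.8857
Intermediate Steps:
u = -1/35 (u = 1/(-35) = -1/35 ≈ -0.028571)
u*31 + k = -1/35*31 - 4 = -31/35 - 4 = -171/35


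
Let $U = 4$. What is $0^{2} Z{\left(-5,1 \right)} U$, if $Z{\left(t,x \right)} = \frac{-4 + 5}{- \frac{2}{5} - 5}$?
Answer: $0$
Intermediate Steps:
$Z{\left(t,x \right)} = - \frac{5}{27}$ ($Z{\left(t,x \right)} = 1 \frac{1}{\left(-2\right) \frac{1}{5} - 5} = 1 \frac{1}{- \frac{2}{5} - 5} = 1 \frac{1}{- \frac{27}{5}} = 1 \left(- \frac{5}{27}\right) = - \frac{5}{27}$)
$0^{2} Z{\left(-5,1 \right)} U = 0^{2} \left(- \frac{5}{27}\right) 4 = 0 \left(- \frac{5}{27}\right) 4 = 0 \cdot 4 = 0$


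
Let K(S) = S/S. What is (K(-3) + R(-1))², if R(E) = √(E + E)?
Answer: (1 + I*√2)² ≈ -1.0 + 2.8284*I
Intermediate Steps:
R(E) = √2*√E (R(E) = √(2*E) = √2*√E)
K(S) = 1
(K(-3) + R(-1))² = (1 + √2*√(-1))² = (1 + √2*I)² = (1 + I*√2)²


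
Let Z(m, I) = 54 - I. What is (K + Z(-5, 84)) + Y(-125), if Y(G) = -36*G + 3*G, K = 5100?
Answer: 9195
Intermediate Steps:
Y(G) = -33*G
(K + Z(-5, 84)) + Y(-125) = (5100 + (54 - 1*84)) - 33*(-125) = (5100 + (54 - 84)) + 4125 = (5100 - 30) + 4125 = 5070 + 4125 = 9195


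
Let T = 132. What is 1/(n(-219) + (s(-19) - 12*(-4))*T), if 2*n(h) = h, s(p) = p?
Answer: 2/7437 ≈ 0.00026893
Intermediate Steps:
n(h) = h/2
1/(n(-219) + (s(-19) - 12*(-4))*T) = 1/((½)*(-219) + (-19 - 12*(-4))*132) = 1/(-219/2 + (-19 + 48)*132) = 1/(-219/2 + 29*132) = 1/(-219/2 + 3828) = 1/(7437/2) = 2/7437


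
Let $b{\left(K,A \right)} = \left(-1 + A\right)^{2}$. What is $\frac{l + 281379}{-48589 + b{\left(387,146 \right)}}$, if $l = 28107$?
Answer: $- \frac{51581}{4594} \approx -11.228$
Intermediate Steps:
$\frac{l + 281379}{-48589 + b{\left(387,146 \right)}} = \frac{28107 + 281379}{-48589 + \left(-1 + 146\right)^{2}} = \frac{309486}{-48589 + 145^{2}} = \frac{309486}{-48589 + 21025} = \frac{309486}{-27564} = 309486 \left(- \frac{1}{27564}\right) = - \frac{51581}{4594}$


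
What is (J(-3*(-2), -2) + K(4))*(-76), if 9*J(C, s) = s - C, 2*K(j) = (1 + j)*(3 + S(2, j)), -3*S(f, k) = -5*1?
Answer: -7372/9 ≈ -819.11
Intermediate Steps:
S(f, k) = 5/3 (S(f, k) = -(-5)/3 = -⅓*(-5) = 5/3)
K(j) = 7/3 + 7*j/3 (K(j) = ((1 + j)*(3 + 5/3))/2 = ((1 + j)*(14/3))/2 = (14/3 + 14*j/3)/2 = 7/3 + 7*j/3)
J(C, s) = -C/9 + s/9 (J(C, s) = (s - C)/9 = -C/9 + s/9)
(J(-3*(-2), -2) + K(4))*(-76) = ((-(-1)*(-2)/3 + (⅑)*(-2)) + (7/3 + (7/3)*4))*(-76) = ((-⅑*6 - 2/9) + (7/3 + 28/3))*(-76) = ((-⅔ - 2/9) + 35/3)*(-76) = (-8/9 + 35/3)*(-76) = (97/9)*(-76) = -7372/9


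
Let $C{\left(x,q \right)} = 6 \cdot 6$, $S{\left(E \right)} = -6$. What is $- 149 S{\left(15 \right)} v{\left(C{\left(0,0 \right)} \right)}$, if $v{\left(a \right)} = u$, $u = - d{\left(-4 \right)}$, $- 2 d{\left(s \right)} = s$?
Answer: $-1788$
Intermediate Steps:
$C{\left(x,q \right)} = 36$
$d{\left(s \right)} = - \frac{s}{2}$
$u = -2$ ($u = - \frac{\left(-1\right) \left(-4\right)}{2} = \left(-1\right) 2 = -2$)
$v{\left(a \right)} = -2$
$- 149 S{\left(15 \right)} v{\left(C{\left(0,0 \right)} \right)} = \left(-149\right) \left(-6\right) \left(-2\right) = 894 \left(-2\right) = -1788$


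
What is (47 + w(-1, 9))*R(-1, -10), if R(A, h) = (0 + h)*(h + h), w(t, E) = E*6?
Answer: 20200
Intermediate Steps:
w(t, E) = 6*E
R(A, h) = 2*h**2 (R(A, h) = h*(2*h) = 2*h**2)
(47 + w(-1, 9))*R(-1, -10) = (47 + 6*9)*(2*(-10)**2) = (47 + 54)*(2*100) = 101*200 = 20200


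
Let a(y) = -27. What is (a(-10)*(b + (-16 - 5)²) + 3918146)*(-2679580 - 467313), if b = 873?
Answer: -12218340750524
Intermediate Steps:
(a(-10)*(b + (-16 - 5)²) + 3918146)*(-2679580 - 467313) = (-27*(873 + (-16 - 5)²) + 3918146)*(-2679580 - 467313) = (-27*(873 + (-21)²) + 3918146)*(-3146893) = (-27*(873 + 441) + 3918146)*(-3146893) = (-27*1314 + 3918146)*(-3146893) = (-35478 + 3918146)*(-3146893) = 3882668*(-3146893) = -12218340750524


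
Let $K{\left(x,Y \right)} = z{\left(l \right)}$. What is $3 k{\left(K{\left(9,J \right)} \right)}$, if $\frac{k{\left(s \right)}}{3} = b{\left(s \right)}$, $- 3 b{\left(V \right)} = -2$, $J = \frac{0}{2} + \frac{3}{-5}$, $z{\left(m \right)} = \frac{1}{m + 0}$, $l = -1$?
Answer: $6$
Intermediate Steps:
$z{\left(m \right)} = \frac{1}{m}$
$J = - \frac{3}{5}$ ($J = 0 \cdot \frac{1}{2} + 3 \left(- \frac{1}{5}\right) = 0 - \frac{3}{5} = - \frac{3}{5} \approx -0.6$)
$K{\left(x,Y \right)} = -1$ ($K{\left(x,Y \right)} = \frac{1}{-1} = -1$)
$b{\left(V \right)} = \frac{2}{3}$ ($b{\left(V \right)} = \left(- \frac{1}{3}\right) \left(-2\right) = \frac{2}{3}$)
$k{\left(s \right)} = 2$ ($k{\left(s \right)} = 3 \cdot \frac{2}{3} = 2$)
$3 k{\left(K{\left(9,J \right)} \right)} = 3 \cdot 2 = 6$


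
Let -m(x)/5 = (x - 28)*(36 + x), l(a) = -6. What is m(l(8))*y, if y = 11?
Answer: 56100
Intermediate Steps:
m(x) = -5*(-28 + x)*(36 + x) (m(x) = -5*(x - 28)*(36 + x) = -5*(-28 + x)*(36 + x))
m(l(8))*y = (5040 - 40*(-6) - 5*(-6)²)*11 = (5040 + 240 - 5*36)*11 = (5040 + 240 - 180)*11 = 5100*11 = 56100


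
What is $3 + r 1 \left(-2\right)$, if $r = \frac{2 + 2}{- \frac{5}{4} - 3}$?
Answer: $\frac{83}{17} \approx 4.8824$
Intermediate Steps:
$r = - \frac{16}{17}$ ($r = \frac{4}{\left(-5\right) \frac{1}{4} - 3} = \frac{4}{- \frac{5}{4} - 3} = \frac{4}{- \frac{17}{4}} = 4 \left(- \frac{4}{17}\right) = - \frac{16}{17} \approx -0.94118$)
$3 + r 1 \left(-2\right) = 3 + \left(- \frac{16}{17}\right) 1 \left(-2\right) = 3 - - \frac{32}{17} = 3 + \frac{32}{17} = \frac{83}{17}$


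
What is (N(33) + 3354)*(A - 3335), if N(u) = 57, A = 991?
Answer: -7995384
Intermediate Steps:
(N(33) + 3354)*(A - 3335) = (57 + 3354)*(991 - 3335) = 3411*(-2344) = -7995384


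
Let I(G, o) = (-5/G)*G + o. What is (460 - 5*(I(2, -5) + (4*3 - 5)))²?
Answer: 225625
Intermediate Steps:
I(G, o) = -5 + o
(460 - 5*(I(2, -5) + (4*3 - 5)))² = (460 - 5*((-5 - 5) + (4*3 - 5)))² = (460 - 5*(-10 + (12 - 5)))² = (460 - 5*(-10 + 7))² = (460 - 5*(-3))² = (460 + 15)² = 475² = 225625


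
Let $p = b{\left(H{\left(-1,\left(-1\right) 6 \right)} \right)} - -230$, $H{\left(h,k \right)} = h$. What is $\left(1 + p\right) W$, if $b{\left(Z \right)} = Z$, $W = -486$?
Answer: $-111780$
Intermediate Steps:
$p = 229$ ($p = -1 - -230 = -1 + 230 = 229$)
$\left(1 + p\right) W = \left(1 + 229\right) \left(-486\right) = 230 \left(-486\right) = -111780$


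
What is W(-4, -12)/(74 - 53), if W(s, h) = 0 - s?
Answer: 4/21 ≈ 0.19048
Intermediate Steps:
W(s, h) = -s
W(-4, -12)/(74 - 53) = (-1*(-4))/(74 - 53) = 4/21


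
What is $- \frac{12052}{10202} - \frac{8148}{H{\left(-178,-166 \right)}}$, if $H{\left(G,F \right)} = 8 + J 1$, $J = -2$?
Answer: $- \frac{6933184}{5101} \approx -1359.2$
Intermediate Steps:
$H{\left(G,F \right)} = 6$ ($H{\left(G,F \right)} = 8 - 2 = 6$)
$- \frac{12052}{10202} - \frac{8148}{H{\left(-178,-166 \right)}} = - \frac{12052}{10202} - \frac{8148}{6} = \left(-12052\right) \frac{1}{10202} - 1358 = - \frac{6026}{5101} - 1358 = - \frac{6933184}{5101}$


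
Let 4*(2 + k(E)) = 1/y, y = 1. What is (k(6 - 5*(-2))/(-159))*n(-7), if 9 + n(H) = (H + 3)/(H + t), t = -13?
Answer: -77/795 ≈ -0.096855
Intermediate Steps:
k(E) = -7/4 (k(E) = -2 + (¼)/1 = -2 + (¼)*1 = -2 + ¼ = -7/4)
n(H) = -9 + (3 + H)/(-13 + H) (n(H) = -9 + (H + 3)/(H - 13) = -9 + (3 + H)/(-13 + H))
(k(6 - 5*(-2))/(-159))*n(-7) = (-7/4/(-159))*(8*(15 - 1*(-7))/(-13 - 7)) = (-7/4*(-1/159))*(8*(15 + 7)/(-20)) = 7*(8*(-1/20)*22)/636 = (7/636)*(-44/5) = -77/795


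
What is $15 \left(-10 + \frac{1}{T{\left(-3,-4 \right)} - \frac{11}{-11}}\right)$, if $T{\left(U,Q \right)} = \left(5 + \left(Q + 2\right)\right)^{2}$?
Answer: $- \frac{297}{2} \approx -148.5$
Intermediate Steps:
$T{\left(U,Q \right)} = \left(7 + Q\right)^{2}$ ($T{\left(U,Q \right)} = \left(5 + \left(2 + Q\right)\right)^{2} = \left(7 + Q\right)^{2}$)
$15 \left(-10 + \frac{1}{T{\left(-3,-4 \right)} - \frac{11}{-11}}\right) = 15 \left(-10 + \frac{1}{\left(7 - 4\right)^{2} - \frac{11}{-11}}\right) = 15 \left(-10 + \frac{1}{3^{2} - -1}\right) = 15 \left(-10 + \frac{1}{9 + 1}\right) = 15 \left(-10 + \frac{1}{10}\right) = 15 \left(- \frac{99}{10}\right) = - \frac{297}{2}$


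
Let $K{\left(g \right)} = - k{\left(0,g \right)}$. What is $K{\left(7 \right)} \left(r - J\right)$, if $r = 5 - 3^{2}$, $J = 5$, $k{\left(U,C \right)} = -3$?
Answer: $-27$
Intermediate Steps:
$K{\left(g \right)} = 3$ ($K{\left(g \right)} = \left(-1\right) \left(-3\right) = 3$)
$r = -4$ ($r = 5 - 9 = -4$)
$K{\left(7 \right)} \left(r - J\right) = 3 \left(-4 - 5\right) = 3 \left(-9\right) = -27$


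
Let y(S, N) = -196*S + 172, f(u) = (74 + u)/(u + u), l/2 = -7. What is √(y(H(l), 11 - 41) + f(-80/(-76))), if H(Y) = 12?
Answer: I*√214435/10 ≈ 46.307*I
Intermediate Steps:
l = -14 (l = 2*(-7) = -14)
f(u) = (74 + u)/(2*u) (f(u) = (74 + u)/((2*u)) = (74 + u)*(1/(2*u)) = (74 + u)/(2*u))
y(S, N) = 172 - 196*S
√(y(H(l), 11 - 41) + f(-80/(-76))) = √((172 - 196*12) + (74 - 80/(-76))/(2*((-80/(-76))))) = √((172 - 2352) + (74 - 80*(-1/76))/(2*((-80*(-1/76))))) = √(-2180 + (74 + 20/19)/(2*(20/19))) = √(-2180 + (½)*(19/20)*(1426/19)) = √(-2180 + 713/20) = √(-42887/20) = I*√214435/10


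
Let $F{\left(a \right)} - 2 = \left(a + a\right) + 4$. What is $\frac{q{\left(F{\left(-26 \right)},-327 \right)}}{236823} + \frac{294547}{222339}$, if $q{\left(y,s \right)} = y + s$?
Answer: $\frac{23224190578}{17551662999} \approx 1.3232$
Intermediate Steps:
$F{\left(a \right)} = 6 + 2 a$ ($F{\left(a \right)} = 2 + \left(\left(a + a\right) + 4\right) = 2 + \left(2 a + 4\right) = 2 + \left(4 + 2 a\right) = 6 + 2 a$)
$q{\left(y,s \right)} = s + y$
$\frac{q{\left(F{\left(-26 \right)},-327 \right)}}{236823} + \frac{294547}{222339} = \frac{-327 + \left(6 + 2 \left(-26\right)\right)}{236823} + \frac{294547}{222339} = \left(-327 + \left(6 - 52\right)\right) \frac{1}{236823} + 294547 \cdot \frac{1}{222339} = \left(-327 - 46\right) \frac{1}{236823} + \frac{294547}{222339} = \left(-373\right) \frac{1}{236823} + \frac{294547}{222339} = - \frac{373}{236823} + \frac{294547}{222339} = \frac{23224190578}{17551662999}$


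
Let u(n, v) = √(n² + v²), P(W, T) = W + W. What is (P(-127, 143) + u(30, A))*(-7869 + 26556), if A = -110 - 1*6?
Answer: -4746498 + 37374*√3589 ≈ -2.5075e+6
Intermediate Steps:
A = -116 (A = -110 - 6 = -116)
P(W, T) = 2*W
(P(-127, 143) + u(30, A))*(-7869 + 26556) = (2*(-127) + √(30² + (-116)²))*(-7869 + 26556) = (-254 + √(900 + 13456))*18687 = (-254 + √14356)*18687 = (-254 + 2*√3589)*18687 = -4746498 + 37374*√3589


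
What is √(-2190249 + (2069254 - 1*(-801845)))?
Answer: 15*√3026 ≈ 825.14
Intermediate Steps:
√(-2190249 + (2069254 - 1*(-801845))) = √(-2190249 + (2069254 + 801845)) = √(-2190249 + 2871099) = √680850 = 15*√3026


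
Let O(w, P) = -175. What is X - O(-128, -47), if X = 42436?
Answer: 42611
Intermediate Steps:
X - O(-128, -47) = 42436 - 1*(-175) = 42436 + 175 = 42611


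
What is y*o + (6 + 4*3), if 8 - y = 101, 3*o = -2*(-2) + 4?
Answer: -230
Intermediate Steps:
o = 8/3 (o = (-2*(-2) + 4)/3 = (4 + 4)/3 = (⅓)*8 = 8/3 ≈ 2.6667)
y = -93 (y = 8 - 1*101 = 8 - 101 = -93)
y*o + (6 + 4*3) = -93*8/3 + (6 + 4*3) = -248 + (6 + 12) = -248 + 18 = -230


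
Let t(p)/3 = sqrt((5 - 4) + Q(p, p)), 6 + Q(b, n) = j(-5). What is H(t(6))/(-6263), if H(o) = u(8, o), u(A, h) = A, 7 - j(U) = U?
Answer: -8/6263 ≈ -0.0012773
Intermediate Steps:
j(U) = 7 - U
Q(b, n) = 6 (Q(b, n) = -6 + (7 - 1*(-5)) = -6 + (7 + 5) = -6 + 12 = 6)
t(p) = 3*sqrt(7) (t(p) = 3*sqrt((5 - 4) + 6) = 3*sqrt(1 + 6) = 3*sqrt(7))
H(o) = 8
H(t(6))/(-6263) = 8/(-6263) = 8*(-1/6263) = -8/6263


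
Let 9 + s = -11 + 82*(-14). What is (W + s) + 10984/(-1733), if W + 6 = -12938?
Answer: -24467080/1733 ≈ -14118.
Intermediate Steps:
s = -1168 (s = -9 + (-11 + 82*(-14)) = -9 + (-11 - 1148) = -9 - 1159 = -1168)
W = -12944 (W = -6 - 12938 = -12944)
(W + s) + 10984/(-1733) = (-12944 - 1168) + 10984/(-1733) = -14112 + 10984*(-1/1733) = -14112 - 10984/1733 = -24467080/1733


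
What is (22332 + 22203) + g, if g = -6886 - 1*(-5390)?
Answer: 43039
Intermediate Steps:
g = -1496 (g = -6886 + 5390 = -1496)
(22332 + 22203) + g = (22332 + 22203) - 1496 = 44535 - 1496 = 43039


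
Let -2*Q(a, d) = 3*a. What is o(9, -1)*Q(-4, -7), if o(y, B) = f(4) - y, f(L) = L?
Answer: -30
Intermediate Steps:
Q(a, d) = -3*a/2
o(y, B) = 4 - y
o(9, -1)*Q(-4, -7) = (4 - 1*9)*(-3/2*(-4)) = (4 - 9)*6 = -5*6 = -30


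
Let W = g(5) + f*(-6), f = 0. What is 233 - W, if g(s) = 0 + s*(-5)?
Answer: 258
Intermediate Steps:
g(s) = -5*s (g(s) = 0 - 5*s = -5*s)
W = -25 (W = -5*5 + 0*(-6) = -25 + 0 = -25)
233 - W = 233 - 1*(-25) = 233 + 25 = 258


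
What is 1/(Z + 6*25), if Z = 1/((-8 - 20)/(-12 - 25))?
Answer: 28/4237 ≈ 0.0066084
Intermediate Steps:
Z = 37/28 (Z = 1/(-28/(-37)) = 1/(-28*(-1/37)) = 1/(28/37) = 37/28 ≈ 1.3214)
1/(Z + 6*25) = 1/(37/28 + 6*25) = 1/(37/28 + 150) = 1/(4237/28) = 28/4237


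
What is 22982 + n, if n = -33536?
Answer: -10554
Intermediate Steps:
22982 + n = 22982 - 33536 = -10554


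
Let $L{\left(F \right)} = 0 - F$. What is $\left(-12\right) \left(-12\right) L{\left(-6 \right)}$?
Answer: $864$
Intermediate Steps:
$L{\left(F \right)} = - F$
$\left(-12\right) \left(-12\right) L{\left(-6 \right)} = \left(-12\right) \left(-12\right) \left(\left(-1\right) \left(-6\right)\right) = 144 \cdot 6 = 864$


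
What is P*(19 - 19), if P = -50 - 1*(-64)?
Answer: 0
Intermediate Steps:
P = 14 (P = -50 + 64 = 14)
P*(19 - 19) = 14*(19 - 19) = 14*0 = 0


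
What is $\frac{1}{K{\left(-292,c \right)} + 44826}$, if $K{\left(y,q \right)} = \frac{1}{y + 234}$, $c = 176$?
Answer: $\frac{58}{2599907} \approx 2.2308 \cdot 10^{-5}$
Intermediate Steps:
$K{\left(y,q \right)} = \frac{1}{234 + y}$
$\frac{1}{K{\left(-292,c \right)} + 44826} = \frac{1}{\frac{1}{234 - 292} + 44826} = \frac{1}{\frac{1}{-58} + 44826} = \frac{1}{- \frac{1}{58} + 44826} = \frac{1}{\frac{2599907}{58}} = \frac{58}{2599907}$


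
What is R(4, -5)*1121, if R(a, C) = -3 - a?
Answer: -7847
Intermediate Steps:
R(4, -5)*1121 = (-3 - 1*4)*1121 = (-3 - 4)*1121 = -7*1121 = -7847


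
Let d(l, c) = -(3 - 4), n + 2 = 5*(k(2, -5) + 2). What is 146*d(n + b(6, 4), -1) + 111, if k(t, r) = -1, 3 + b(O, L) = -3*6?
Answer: 257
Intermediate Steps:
b(O, L) = -21 (b(O, L) = -3 - 3*6 = -3 - 18 = -21)
n = 3 (n = -2 + 5*(-1 + 2) = -2 + 5*1 = -2 + 5 = 3)
d(l, c) = 1 (d(l, c) = -1*(-1) = 1)
146*d(n + b(6, 4), -1) + 111 = 146*1 + 111 = 146 + 111 = 257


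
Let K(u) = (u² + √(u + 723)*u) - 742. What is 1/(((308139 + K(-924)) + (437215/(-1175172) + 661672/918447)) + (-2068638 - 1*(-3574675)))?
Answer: 38360416950762074431722658916/102317769178047894879935580941554657 + 13289175067880984660735424*I*√201/102317769178047894879935580941554657 ≈ 3.7491e-7 + 1.8414e-9*I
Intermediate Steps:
K(u) = -742 + u² + u*√(723 + u) (K(u) = (u² + √(723 + u)*u) - 742 = (u² + u*√(723 + u)) - 742 = -742 + u² + u*√(723 + u))
1/(((308139 + K(-924)) + (437215/(-1175172) + 661672/918447)) + (-2068638 - 1*(-3574675))) = 1/(((308139 + (-742 + (-924)² - 924*√(723 - 924))) + (437215/(-1175172) + 661672/918447)) + (-2068638 - 1*(-3574675))) = 1/(((308139 + (-742 + 853776 - 924*I*√201)) + (437215*(-1/1175172) + 661672*(1/918447))) + (-2068638 + 3574675)) = 1/(((308139 + (-742 + 853776 - 924*I*√201)) + (-437215/1175172 + 661672/918447)) + 1506037) = 1/(((308139 + (-742 + 853776 - 924*I*√201)) + 41779955831/119925910876) + 1506037) = 1/(((308139 + (853034 - 924*I*√201)) + 41779955831/119925910876) + 1506037) = 1/(((1161173 - 924*I*√201) + 41779955831/119925910876) + 1506037) = 1/((139254771489573379/119925910876 - 924*I*√201) + 1506037) = 1/(319867630527531791/119925910876 - 924*I*√201)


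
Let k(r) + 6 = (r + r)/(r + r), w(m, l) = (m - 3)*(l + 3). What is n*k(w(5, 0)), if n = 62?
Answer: -310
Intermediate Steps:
w(m, l) = (-3 + m)*(3 + l)
k(r) = -5 (k(r) = -6 + (r + r)/(r + r) = -6 + (2*r)/((2*r)) = -6 + (2*r)*(1/(2*r)) = -6 + 1 = -5)
n*k(w(5, 0)) = 62*(-5) = -310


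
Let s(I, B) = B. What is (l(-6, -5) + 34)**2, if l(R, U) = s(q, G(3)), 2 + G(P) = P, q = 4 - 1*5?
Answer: 1225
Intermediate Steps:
q = -1 (q = 4 - 5 = -1)
G(P) = -2 + P
l(R, U) = 1 (l(R, U) = -2 + 3 = 1)
(l(-6, -5) + 34)**2 = (1 + 34)**2 = 35**2 = 1225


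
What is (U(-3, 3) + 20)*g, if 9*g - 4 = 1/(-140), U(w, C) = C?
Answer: 12857/1260 ≈ 10.204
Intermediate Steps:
g = 559/1260 (g = 4/9 + (⅑)/(-140) = 4/9 + (⅑)*(-1/140) = 4/9 - 1/1260 = 559/1260 ≈ 0.44365)
(U(-3, 3) + 20)*g = (3 + 20)*(559/1260) = 23*(559/1260) = 12857/1260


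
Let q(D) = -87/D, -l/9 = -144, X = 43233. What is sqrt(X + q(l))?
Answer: sqrt(56029881)/36 ≈ 207.93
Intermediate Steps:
l = 1296 (l = -9*(-144) = 1296)
sqrt(X + q(l)) = sqrt(43233 - 87/1296) = sqrt(43233 - 87*1/1296) = sqrt(43233 - 29/432) = sqrt(18676627/432) = sqrt(56029881)/36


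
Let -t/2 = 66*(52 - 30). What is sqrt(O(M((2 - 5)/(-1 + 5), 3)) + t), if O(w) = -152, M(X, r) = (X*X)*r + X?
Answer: 4*I*sqrt(191) ≈ 55.281*I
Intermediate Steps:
M(X, r) = X + r*X**2 (M(X, r) = X**2*r + X = r*X**2 + X = X + r*X**2)
t = -2904 (t = -132*(52 - 30) = -132*22 = -2*1452 = -2904)
sqrt(O(M((2 - 5)/(-1 + 5), 3)) + t) = sqrt(-152 - 2904) = sqrt(-3056) = 4*I*sqrt(191)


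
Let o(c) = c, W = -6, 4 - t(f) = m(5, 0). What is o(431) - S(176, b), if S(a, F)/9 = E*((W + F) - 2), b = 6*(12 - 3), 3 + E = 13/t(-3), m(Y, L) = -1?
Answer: 2983/5 ≈ 596.60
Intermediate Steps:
t(f) = 5 (t(f) = 4 - 1*(-1) = 4 + 1 = 5)
E = -2/5 (E = -3 + 13/5 = -2/5 ≈ -0.40000)
b = 54 (b = 6*9 = 54)
S(a, F) = 144/5 - 18*F/5 (S(a, F) = 9*(-2*((-6 + F) - 2)/5) = 9*(-2*(-8 + F)/5) = 9*(16/5 - 2*F/5) = 144/5 - 18*F/5)
o(431) - S(176, b) = 431 - (144/5 - 18/5*54) = 431 - (144/5 - 972/5) = 431 - 1*(-828/5) = 431 + 828/5 = 2983/5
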